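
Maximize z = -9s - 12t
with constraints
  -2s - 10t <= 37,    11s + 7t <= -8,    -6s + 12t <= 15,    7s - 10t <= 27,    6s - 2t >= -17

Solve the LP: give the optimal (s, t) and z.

Vertices and z = -9s - 12t:
  (-10/9, -313/90) → z = 776/15
  (-61/16, -47/16) → z = 1113/16
  (-67/58, 39/58) → z = 135/58
  (109/159, -353/159) → z = 1085/53
  (-29/10, -1/5) → z = 57/2

At the optimal vertex, -2s - 10t = 37 and 6s - 2t = -17.
Solving simultaneously gives s = -61/16, t = -47/16.

s = -61/16, t = -47/16, maximum z = 1113/16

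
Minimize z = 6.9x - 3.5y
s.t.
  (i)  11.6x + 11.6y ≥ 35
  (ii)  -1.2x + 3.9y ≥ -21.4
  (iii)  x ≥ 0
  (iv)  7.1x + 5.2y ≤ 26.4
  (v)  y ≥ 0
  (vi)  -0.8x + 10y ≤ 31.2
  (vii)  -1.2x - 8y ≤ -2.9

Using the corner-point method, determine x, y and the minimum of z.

x = 0, y = 3.12, minimum z = -10.92

Corner points and z = 6.9x - 3.5y:
  (0, 175/58) → z = -1225/116
  (175/58, 0) → z = 2415/116
  (0, 78/25) → z = -273/25
  (264/71, 0) → z = 9108/355
  (2544/1879, 6066/1879) → z = -18387/9395

At the optimal vertex, x = 0 and -0.8x + 10y = 31.2.
Solving simultaneously gives x = 0, y = 78/25.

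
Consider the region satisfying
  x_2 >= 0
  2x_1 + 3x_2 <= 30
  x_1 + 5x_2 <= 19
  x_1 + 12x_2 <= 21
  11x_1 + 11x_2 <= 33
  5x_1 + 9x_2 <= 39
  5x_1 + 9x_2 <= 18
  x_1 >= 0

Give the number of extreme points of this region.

5

Intersecting each pair of boundary lines and keeping only the points that satisfy every inequality leaves:
  (3, 0)
  (0, 0)
  (9/17, 29/17)
  (0, 7/4)
  (9/4, 3/4)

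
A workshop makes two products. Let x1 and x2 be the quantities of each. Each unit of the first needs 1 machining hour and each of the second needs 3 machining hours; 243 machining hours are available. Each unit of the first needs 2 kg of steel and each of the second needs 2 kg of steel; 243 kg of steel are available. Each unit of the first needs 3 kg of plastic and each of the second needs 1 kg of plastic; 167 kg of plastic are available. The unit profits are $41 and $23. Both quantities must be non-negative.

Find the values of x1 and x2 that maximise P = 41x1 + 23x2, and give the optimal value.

x1 = 129/4, x2 = 281/4, maximum P = 2938

Feasible corners and P = 41x1 + 23x2:
  (0, 0) → P = 0
  (0, 81) → P = 1863
  (167/3, 0) → P = 6847/3
  (129/4, 281/4) → P = 2938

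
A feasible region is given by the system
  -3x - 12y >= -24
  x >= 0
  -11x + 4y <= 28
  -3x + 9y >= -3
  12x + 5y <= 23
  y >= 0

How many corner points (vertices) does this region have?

5

Intersecting each pair of boundary lines and keeping only the points that satisfy every inequality leaves:
  (0, 2)
  (52/43, 73/43)
  (0, 0)
  (74/41, 11/41)
  (1, 0)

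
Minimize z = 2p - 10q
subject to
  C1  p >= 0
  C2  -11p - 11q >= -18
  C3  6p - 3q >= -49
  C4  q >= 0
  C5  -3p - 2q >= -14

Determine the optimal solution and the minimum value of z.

Feasible corners and z = 2p - 10q:
  (0, 18/11) → z = -180/11
  (0, 0) → z = 0
  (18/11, 0) → z = 36/11

p = 0, q = 18/11, minimum z = -180/11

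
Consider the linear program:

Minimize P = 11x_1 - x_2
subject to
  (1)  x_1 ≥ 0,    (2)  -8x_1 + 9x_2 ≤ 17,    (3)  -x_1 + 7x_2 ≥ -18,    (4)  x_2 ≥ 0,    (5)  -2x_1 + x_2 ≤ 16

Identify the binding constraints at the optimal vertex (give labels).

Corner points and P = 11x_1 - x_2:
  (0, 17/9) → P = -17/9
  (0, 0) → P = 0
  (18, 0) → P = 198
The feasible region is unbounded (it extends along (7, 1), (9, 8)), but P strictly increases along every unbounded feasible direction, so there is no improving ray and the minimum is attained at a vertex.

The minimum is at (0, 17/9). Substituting into each constraint, equality holds for (1) and (2); the remaining constraints have slack.

(1) and (2)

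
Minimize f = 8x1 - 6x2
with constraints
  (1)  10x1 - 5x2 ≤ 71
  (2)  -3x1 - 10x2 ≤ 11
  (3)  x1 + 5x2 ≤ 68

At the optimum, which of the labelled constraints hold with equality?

Corner points and f = 8x1 - 6x2:
  (131/23, -323/115) → f = 7178/115
  (139/11, 609/55) → f = 1906/55
  (-147, 43) → f = -1434

The minimum is at (-147, 43). Substituting into each constraint, equality holds for (2) and (3); the remaining constraints have slack.

(2) and (3)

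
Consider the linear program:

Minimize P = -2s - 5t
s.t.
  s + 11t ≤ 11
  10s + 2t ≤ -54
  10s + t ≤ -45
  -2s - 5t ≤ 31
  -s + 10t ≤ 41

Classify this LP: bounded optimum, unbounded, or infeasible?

bounded optimum

Extreme points and P = -2s - 5t:
  (-154/27, 41/27) → P = 103/27
  (-341/21, 52/21) → P = 422/21
  (-104/23, -101/23) → P = 31
  (-103/5, 51/25) → P = 31
The feasible region has finitely many vertices and no improving ray; the minimum is 103/27 at (-154/27, 41/27).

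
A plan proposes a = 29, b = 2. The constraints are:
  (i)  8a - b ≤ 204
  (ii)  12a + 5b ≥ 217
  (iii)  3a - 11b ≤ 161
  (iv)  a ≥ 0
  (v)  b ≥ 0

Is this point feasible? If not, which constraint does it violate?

not feasible — violates (i)

Constraint (i): 8a - b = 230, which is not ≤ 204. All other constraints are satisfied.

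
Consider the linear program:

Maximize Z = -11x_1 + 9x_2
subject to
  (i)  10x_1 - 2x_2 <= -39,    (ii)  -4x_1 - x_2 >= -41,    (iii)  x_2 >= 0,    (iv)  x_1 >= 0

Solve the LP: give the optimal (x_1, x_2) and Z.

The binding constraints are -4x_1 - x_2 = -41 and x_1 = 0.
Solving simultaneously gives x_1 = 0, x_2 = 41.

x_1 = 0, x_2 = 41, maximum Z = 369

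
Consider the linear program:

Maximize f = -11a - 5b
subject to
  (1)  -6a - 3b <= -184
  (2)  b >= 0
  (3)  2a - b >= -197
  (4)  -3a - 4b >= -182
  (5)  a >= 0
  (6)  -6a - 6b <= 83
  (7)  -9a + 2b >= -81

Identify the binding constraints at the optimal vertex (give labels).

(1) and (4)

Vertices and f = -11a - 5b:
  (38/3, 36) → f = -958/3
  (47/3, 30) → f = -967/3
  (344/21, 465/14) → f = -14543/42

The maximum is at (38/3, 36). Substituting into each constraint, equality holds for (1) and (4); the remaining constraints have slack.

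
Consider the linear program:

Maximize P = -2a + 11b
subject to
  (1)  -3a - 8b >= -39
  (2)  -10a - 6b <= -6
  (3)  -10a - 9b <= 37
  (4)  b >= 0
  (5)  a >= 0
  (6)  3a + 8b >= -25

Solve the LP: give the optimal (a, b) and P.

Vertices and P = -2a + 11b:
  (13, 0) → P = -26
  (0, 39/8) → P = 429/8
  (3/5, 0) → P = -6/5
  (0, 1) → P = 11

The optimum lies where -3a - 8b = -39 and a = 0.
Solving simultaneously gives a = 0, b = 39/8.

a = 0, b = 39/8, maximum P = 429/8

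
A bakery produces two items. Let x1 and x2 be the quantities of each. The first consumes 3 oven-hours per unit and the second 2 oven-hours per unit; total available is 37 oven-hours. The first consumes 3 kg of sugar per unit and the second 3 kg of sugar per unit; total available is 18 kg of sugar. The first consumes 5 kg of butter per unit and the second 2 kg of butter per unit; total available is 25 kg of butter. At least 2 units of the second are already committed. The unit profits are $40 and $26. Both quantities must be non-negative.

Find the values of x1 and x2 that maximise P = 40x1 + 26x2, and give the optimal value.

x1 = 4, x2 = 2, maximum P = 212

Feasible corners and P = 40x1 + 26x2:
  (0, 6) → P = 156
  (0, 2) → P = 52
  (4, 2) → P = 212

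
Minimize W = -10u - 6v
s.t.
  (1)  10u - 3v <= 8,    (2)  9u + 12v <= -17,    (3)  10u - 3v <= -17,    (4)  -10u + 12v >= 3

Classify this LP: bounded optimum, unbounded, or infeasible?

Vertices and W = -10u - 6v:
  (-85/49, -17/147) → W = 884/49
  (-13/6, -14/9) → W = 31
The feasible region has finitely many vertices and no improving ray; the minimum is 884/49 at (-85/49, -17/147).

bounded optimum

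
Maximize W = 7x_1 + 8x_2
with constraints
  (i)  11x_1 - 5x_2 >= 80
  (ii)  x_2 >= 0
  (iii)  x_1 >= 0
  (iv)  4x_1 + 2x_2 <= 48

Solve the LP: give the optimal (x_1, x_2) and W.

Feasible corners and W = 7x_1 + 8x_2:
  (80/11, 0) → W = 560/11
  (200/21, 104/21) → W = 744/7
  (12, 0) → W = 84

x_1 = 200/21, x_2 = 104/21, maximum W = 744/7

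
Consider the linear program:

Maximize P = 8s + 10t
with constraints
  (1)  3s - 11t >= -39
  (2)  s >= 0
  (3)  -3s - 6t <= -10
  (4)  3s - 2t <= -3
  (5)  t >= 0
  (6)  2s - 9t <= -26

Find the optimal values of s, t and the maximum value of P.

s = 5/3, t = 4, maximum P = 160/3

The optimum lies where 3s - 11t = -39 and 3s - 2t = -3.
Solving simultaneously gives s = 5/3, t = 4.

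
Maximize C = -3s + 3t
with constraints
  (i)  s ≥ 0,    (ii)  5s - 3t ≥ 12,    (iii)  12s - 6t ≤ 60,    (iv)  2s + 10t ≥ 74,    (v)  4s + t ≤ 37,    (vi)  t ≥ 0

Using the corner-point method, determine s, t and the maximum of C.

Corner points and C = -3s + 3t:
  (171/28, 173/28) → C = 3/14
  (123/17, 137/17) → C = 42/17
  (148/19, 111/19) → C = -111/19

The binding constraints are 5s - 3t = 12 and 4s + t = 37.
Solving simultaneously gives s = 123/17, t = 137/17.

s = 123/17, t = 137/17, maximum C = 42/17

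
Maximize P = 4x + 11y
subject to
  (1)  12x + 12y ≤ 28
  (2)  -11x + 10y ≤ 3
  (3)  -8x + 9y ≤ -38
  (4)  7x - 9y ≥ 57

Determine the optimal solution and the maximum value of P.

x = 39/8, y = -61/24, maximum P = -203/24

Feasible corners and P = 4x + 11y:
  (39/8, -61/24) → P = -203/24
  (-407/19, -442/19) → P = -6490/19
  (-19, -190/9) → P = -2774/9
The feasible region is unbounded (it extends along (1, -1), (-10, -11)), but P strictly decreases along every unbounded feasible direction, so there is no improving ray and the maximum is attained at a vertex.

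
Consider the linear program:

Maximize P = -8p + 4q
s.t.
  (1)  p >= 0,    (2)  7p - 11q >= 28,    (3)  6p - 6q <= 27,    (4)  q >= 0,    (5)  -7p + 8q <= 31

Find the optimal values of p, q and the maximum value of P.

p = 4, q = 0, maximum P = -32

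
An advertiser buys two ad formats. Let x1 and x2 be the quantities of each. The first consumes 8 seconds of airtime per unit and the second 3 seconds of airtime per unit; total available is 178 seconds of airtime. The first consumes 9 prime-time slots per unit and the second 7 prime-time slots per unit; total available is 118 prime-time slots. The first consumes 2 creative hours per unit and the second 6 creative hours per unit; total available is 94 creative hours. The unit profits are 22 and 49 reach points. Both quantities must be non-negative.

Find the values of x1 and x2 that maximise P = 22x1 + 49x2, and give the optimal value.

Corner points and P = 22x1 + 49x2:
  (0, 0) → P = 0
  (0, 47/3) → P = 2303/3
  (118/9, 0) → P = 2596/9
  (5/4, 61/4) → P = 3099/4

x1 = 5/4, x2 = 61/4, maximum P = 3099/4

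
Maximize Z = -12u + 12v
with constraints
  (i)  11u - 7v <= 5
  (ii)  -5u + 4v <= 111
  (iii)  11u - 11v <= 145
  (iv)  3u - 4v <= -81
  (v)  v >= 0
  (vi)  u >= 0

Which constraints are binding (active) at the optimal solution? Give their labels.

Vertices and Z = -12u + 12v:
  (797/9, 1246/9) → Z = 1796/3
  (587/23, 906/23) → Z = 3828/23
  (0, 111/4) → Z = 333
  (0, 81/4) → Z = 243

The maximum is at (797/9, 1246/9). Substituting into each constraint, equality holds for (i) and (ii); the remaining constraints have slack.

(i) and (ii)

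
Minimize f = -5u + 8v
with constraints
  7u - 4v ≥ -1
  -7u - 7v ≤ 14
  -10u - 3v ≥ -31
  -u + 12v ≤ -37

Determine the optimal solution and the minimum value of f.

u = 37/7, v = -51/7, minimum f = -593/7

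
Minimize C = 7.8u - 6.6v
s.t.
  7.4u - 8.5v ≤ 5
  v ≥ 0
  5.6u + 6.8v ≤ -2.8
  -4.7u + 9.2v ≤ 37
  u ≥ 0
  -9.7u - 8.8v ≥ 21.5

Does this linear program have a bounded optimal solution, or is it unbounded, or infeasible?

infeasible

The boundaries v = 0 and -4.7u + 9.2v = 37 meet at (-370/47, 0), but that point violates u ≥ 0. Every candidate vertex is excluded by some other constraint, so the feasible region is empty.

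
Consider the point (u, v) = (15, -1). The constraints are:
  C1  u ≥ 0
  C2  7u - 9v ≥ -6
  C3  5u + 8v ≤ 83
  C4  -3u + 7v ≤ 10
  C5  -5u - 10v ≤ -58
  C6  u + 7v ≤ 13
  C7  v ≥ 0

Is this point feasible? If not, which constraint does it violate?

Constraint C7: v = -1, which is not ≥ 0. All other constraints are satisfied.

not feasible — violates C7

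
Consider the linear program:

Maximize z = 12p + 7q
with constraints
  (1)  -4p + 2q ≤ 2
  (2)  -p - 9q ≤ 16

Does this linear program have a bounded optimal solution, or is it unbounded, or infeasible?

From the feasible point (-25/19, -31/19), moving in the direction (9, -1) keeps every constraint satisfied while z increases without bound.

unbounded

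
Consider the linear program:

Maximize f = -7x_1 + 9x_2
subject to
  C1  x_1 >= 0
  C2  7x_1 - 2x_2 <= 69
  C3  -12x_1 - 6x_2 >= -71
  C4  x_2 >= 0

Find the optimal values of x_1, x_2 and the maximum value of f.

x_1 = 0, x_2 = 71/6, maximum f = 213/2

Extreme points and f = -7x_1 + 9x_2:
  (0, 71/6) → f = 213/2
  (0, 0) → f = 0
  (71/12, 0) → f = -497/12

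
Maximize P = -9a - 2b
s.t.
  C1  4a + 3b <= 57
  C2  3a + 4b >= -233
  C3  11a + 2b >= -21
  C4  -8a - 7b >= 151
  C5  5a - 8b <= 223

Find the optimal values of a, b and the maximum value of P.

a = 139/49, b = -1279/49, maximum P = 1307/49

Corner points and P = -9a - 2b:
  (155/61, -1493/61) → P = 1591/61
  (139/49, -1279/49) → P = 1307/49
  (353/99, -2539/99) → P = 1901/99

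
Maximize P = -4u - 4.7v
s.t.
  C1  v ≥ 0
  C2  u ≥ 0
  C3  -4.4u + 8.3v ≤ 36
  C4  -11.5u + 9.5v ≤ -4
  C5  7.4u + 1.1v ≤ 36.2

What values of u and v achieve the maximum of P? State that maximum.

u = 8/23, v = 0, maximum P = -32/23

Extreme points and P = -4u - 4.7v:
  (8/23, 0) → P = -32/23
  (181/37, 0) → P = -724/37
  (2322/553, 2578/553) → P = -15289/395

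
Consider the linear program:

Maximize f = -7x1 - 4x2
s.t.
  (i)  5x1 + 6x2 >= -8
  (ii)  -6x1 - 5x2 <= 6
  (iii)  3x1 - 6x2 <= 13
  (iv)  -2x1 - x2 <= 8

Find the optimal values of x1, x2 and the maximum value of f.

Extreme points and f = -7x1 - 4x2:
  (4/11, -18/11) → f = 4
  (5/8, -89/48) → f = 73/24
  (-17/2, 9) → f = 47/2
The feasible region is unbounded (it extends along (-1, 2), (2, 1)), but f strictly decreases along every unbounded feasible direction, so there is no improving ray and the maximum is attained at a vertex.

The binding constraints are -6x1 - 5x2 = 6 and -2x1 - x2 = 8.
Solving simultaneously gives x1 = -17/2, x2 = 9.

x1 = -17/2, x2 = 9, maximum f = 47/2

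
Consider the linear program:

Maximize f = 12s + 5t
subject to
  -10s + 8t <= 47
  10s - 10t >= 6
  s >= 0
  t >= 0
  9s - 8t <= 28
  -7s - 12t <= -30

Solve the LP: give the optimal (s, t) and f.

s = 116/5, t = 113/5, maximum f = 1957/5

Extreme points and f = 12s + 5t:
  (116/5, 113/5) → f = 1957/5
  (186/95, 129/95) → f = 2877/95
  (144/41, 37/82) → f = 3641/82

The binding constraints are 10s - 10t = 6 and 9s - 8t = 28.
Solving simultaneously gives s = 116/5, t = 113/5.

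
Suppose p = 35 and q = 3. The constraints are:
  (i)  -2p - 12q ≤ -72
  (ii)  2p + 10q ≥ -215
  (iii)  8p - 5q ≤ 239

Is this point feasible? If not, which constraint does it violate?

Constraint (iii): 8p - 5q = 265, which is not ≤ 239. All other constraints are satisfied.

not feasible — violates (iii)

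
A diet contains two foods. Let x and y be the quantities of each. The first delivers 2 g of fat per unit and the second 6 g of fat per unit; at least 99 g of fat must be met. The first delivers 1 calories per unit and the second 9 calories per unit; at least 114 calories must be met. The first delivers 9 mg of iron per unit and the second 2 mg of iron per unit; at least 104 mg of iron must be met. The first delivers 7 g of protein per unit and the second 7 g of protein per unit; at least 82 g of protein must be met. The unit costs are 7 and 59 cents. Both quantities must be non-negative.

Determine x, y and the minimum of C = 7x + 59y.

Corner points and C = 7x + 59y:
  (0, 52) → C = 3068
  (114, 0) → C = 798
  (69/4, 43/4) → C = 755
  (213/25, 683/50) → C = 43279/50
The feasible region is unbounded (it extends along (0, 1), (1, 0)), but C strictly increases along every unbounded feasible direction, so there is no improving ray and the minimum is attained at a vertex.

x = 69/4, y = 43/4, minimum C = 755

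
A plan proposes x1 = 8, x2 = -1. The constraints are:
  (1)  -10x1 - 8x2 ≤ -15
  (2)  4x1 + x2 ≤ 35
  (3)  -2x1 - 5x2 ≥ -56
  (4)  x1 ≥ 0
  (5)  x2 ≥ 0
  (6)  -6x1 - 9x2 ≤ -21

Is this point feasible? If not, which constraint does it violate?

not feasible — violates (5)

Constraint (5): x2 = -1, which is not ≥ 0. All other constraints are satisfied.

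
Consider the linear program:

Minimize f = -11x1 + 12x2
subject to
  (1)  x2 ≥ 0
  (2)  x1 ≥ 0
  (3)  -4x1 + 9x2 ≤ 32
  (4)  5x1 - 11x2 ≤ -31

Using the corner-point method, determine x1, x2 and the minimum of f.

Corner points and f = -11x1 + 12x2:
  (0, 32/9) → f = 128/3
  (0, 31/11) → f = 372/11
  (73, 36) → f = -371

x1 = 73, x2 = 36, minimum f = -371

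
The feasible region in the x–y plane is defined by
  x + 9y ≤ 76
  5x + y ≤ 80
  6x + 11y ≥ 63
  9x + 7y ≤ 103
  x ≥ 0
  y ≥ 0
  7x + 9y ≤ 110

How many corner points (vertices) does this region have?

The feasible vertices (each the meet of two boundaries and inside every other half-plane) are:
  (395/74, 581/74)
  (0, 76/9)
  (0, 63/11)
  (21/2, 0)
  (103/9, 0)

5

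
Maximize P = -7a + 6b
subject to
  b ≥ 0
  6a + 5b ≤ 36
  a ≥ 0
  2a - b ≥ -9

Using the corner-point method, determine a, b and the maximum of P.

a = 0, b = 36/5, maximum P = 216/5

Extreme points and P = -7a + 6b:
  (6, 0) → P = -42
  (0, 0) → P = 0
  (0, 36/5) → P = 216/5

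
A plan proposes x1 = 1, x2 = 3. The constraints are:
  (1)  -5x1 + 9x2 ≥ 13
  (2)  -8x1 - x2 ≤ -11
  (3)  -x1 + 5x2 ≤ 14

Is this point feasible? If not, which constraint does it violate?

feasible

(1): 22 ≥ 13 ✓
(2): -11 ≤ -11 ✓
(3): 14 ≤ 14 ✓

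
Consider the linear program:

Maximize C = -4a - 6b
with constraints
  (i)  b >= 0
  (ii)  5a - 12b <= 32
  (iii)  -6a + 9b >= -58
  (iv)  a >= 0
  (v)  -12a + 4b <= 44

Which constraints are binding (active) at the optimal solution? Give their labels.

Feasible corners and C = -4a - 6b:
  (32/5, 0) → C = -128/5
  (0, 0) → C = 0
  (136/9, 98/27) → C = -740/9
  (0, 11) → C = -66
The feasible region is unbounded (it extends along (3, 2), (1, 3)), but C strictly decreases along every unbounded feasible direction, so there is no improving ray and the maximum is attained at a vertex.

The maximum is at (0, 0). Substituting into each constraint, equality holds for (i) and (iv); the remaining constraints have slack.

(i) and (iv)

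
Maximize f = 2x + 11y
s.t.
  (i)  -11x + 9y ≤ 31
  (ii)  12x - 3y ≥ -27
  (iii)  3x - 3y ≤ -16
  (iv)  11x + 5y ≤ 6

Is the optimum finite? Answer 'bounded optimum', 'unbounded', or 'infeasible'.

infeasible

The boundaries -11x + 9y = 31 and 12x - 3y = -27 meet at (-2, 1), but that point violates 3x - 3y ≤ -16. Every candidate vertex is excluded by some other constraint, so the feasible region is empty.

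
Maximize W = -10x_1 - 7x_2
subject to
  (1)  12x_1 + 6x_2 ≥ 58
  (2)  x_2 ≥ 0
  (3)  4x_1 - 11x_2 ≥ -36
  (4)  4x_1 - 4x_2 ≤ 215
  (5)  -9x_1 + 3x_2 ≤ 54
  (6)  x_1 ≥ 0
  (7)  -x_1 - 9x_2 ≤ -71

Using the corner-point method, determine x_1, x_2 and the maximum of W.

Vertices and W = -10x_1 - 7x_2:
  (2509/28, 251/7) → W = -16059/14
  (457/47, 320/47) → W = -6810/47
  (2219/40, 69/40) → W = -22673/40

The optimum lies where 4x_1 - 11x_2 = -36 and -x_1 - 9x_2 = -71.
Solving simultaneously gives x_1 = 457/47, x_2 = 320/47.

x_1 = 457/47, x_2 = 320/47, maximum W = -6810/47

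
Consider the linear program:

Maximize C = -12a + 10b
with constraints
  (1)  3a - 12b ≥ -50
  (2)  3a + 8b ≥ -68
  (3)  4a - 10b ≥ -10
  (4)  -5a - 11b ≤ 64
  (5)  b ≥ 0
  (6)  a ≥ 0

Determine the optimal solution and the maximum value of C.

Vertices and C = -12a + 10b:
  (190/9, 85/9) → C = -1430/9
  (0, 1) → C = 10
  (0, 0) → C = 0
The feasible region is unbounded (it extends along (4, 1), (1, 0)), but C strictly decreases along every unbounded feasible direction, so there is no improving ray and the maximum is attained at a vertex.

The optimum lies where 4a - 10b = -10 and a = 0.
Solving simultaneously gives a = 0, b = 1.

a = 0, b = 1, maximum C = 10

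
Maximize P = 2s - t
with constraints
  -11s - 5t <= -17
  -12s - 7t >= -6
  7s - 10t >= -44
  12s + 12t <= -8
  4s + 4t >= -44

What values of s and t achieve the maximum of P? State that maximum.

s = 83/5, t = -138/5, maximum P = 304/5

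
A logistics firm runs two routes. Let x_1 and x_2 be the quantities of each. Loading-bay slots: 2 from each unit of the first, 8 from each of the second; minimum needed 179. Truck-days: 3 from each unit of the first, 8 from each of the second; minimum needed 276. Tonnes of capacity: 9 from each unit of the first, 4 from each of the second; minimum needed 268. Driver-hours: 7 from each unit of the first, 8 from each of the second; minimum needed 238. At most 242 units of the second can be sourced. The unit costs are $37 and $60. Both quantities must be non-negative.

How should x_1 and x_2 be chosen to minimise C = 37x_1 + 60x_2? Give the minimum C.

Corner points and C = 37x_1 + 60x_2:
  (0, 67) → C = 4020
  (0, 242) → C = 14520
  (92, 0) → C = 3404
  (52/3, 28) → C = 6964/3
The feasible region is unbounded (it extends along (1, 0)), but C strictly increases along every unbounded feasible direction, so there is no improving ray and the minimum is attained at a vertex.

The binding constraints are 3x_1 + 8x_2 = 276 and 9x_1 + 4x_2 = 268.
Solving simultaneously gives x_1 = 52/3, x_2 = 28.

x_1 = 52/3, x_2 = 28, minimum C = 6964/3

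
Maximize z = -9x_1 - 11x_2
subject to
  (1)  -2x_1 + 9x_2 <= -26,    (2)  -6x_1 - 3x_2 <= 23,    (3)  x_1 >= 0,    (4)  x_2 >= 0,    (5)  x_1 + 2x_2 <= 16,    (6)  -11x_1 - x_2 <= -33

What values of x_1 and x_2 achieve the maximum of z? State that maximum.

Feasible corners and z = -9x_1 - 11x_2:
  (13, 0) → z = -117
  (196/13, 6/13) → z = -1830/13
  (16, 0) → z = -144

The binding constraints are -2x_1 + 9x_2 = -26 and x_2 = 0.
Solving simultaneously gives x_1 = 13, x_2 = 0.

x_1 = 13, x_2 = 0, maximum z = -117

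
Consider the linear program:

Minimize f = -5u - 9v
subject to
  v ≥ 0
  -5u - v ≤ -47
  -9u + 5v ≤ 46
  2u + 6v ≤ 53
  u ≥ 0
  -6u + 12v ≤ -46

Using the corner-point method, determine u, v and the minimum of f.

u = 53/2, v = 0, minimum f = -265/2

Vertices and f = -5u - 9v:
  (47/5, 0) → f = -47
  (53/2, 0) → f = -265/2
  (305/33, 26/33) → f = -1759/33
  (76/5, 113/30) → f = -1099/10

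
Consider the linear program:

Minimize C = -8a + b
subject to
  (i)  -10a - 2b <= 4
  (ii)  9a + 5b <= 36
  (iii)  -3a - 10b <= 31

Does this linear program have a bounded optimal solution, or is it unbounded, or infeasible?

bounded optimum

Extreme points and C = -8a + b:
  (-23/8, 99/8) → C = 283/8
  (11/47, -149/47) → C = -237/47
  (103/15, -129/25) → C = -4507/75
The feasible region has finitely many vertices and no improving ray; the minimum is -4507/75 at (103/15, -129/25).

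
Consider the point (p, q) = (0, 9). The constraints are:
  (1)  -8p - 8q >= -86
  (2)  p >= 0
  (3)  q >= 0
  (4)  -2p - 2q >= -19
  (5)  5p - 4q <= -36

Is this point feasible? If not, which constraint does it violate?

(1): -72 ≥ -86 ✓
(2): 0 ≥ 0 ✓
(3): 9 ≥ 0 ✓
(4): -18 ≥ -19 ✓
(5): -36 ≤ -36 ✓

feasible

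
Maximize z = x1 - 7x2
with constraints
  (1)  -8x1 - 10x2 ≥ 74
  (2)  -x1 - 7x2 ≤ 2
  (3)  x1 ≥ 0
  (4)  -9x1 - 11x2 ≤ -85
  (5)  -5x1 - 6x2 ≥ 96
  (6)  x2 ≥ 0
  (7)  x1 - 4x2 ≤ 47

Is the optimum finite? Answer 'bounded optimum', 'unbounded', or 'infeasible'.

The boundaries x2 = 0 and x1 - 4x2 = 47 meet at (47, 0), but that point violates -8x1 - 10x2 ≥ 74. Every candidate vertex is excluded by some other constraint, so the feasible region is empty.

infeasible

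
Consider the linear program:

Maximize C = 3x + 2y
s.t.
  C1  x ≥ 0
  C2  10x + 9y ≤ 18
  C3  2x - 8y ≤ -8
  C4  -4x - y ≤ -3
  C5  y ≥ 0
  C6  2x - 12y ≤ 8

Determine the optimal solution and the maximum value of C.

Feasible corners and C = 3x + 2y:
  (36/49, 58/49) → C = 32/7
  (9/26, 21/13) → C = 111/26
  (8/17, 19/17) → C = 62/17

At the optimal vertex, 10x + 9y = 18 and 2x - 8y = -8.
Solving simultaneously gives x = 36/49, y = 58/49.

x = 36/49, y = 58/49, maximum C = 32/7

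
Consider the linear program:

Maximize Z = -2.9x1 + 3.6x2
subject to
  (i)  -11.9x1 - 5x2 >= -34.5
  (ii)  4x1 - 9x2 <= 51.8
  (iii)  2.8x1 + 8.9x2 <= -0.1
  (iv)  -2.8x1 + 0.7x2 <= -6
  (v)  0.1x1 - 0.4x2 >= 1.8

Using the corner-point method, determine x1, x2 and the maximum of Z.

Extreme points and Z = -2.9x1 + 3.6x2:
  (5695/1271, -23921/6355) → Z = -1686931/63550
  (1140/263, -1797/526) → Z = -32703/1315
  (887/1120, -1513/280) → Z = -48719/2240
  (38/35, -148/35) → Z = -643/35

x1 = 38/35, x2 = -148/35, maximum Z = -643/35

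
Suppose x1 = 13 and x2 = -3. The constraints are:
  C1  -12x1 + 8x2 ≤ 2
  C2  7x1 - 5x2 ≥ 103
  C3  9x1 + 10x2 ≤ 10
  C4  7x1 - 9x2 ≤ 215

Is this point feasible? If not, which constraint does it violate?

not feasible — violates C3

Constraint C3: 9x1 + 10x2 = 87, which is not ≤ 10. All other constraints are satisfied.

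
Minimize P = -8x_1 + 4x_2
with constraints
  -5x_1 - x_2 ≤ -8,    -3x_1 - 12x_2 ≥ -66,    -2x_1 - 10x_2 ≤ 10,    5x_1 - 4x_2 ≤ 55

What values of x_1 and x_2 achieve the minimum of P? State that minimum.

Extreme points and P = -8x_1 + 4x_2:
  (10/19, 102/19) → P = 328/19
  (15/8, -11/8) → P = -41/2
  (77/6, 55/24) → P = -187/2
  (255/29, -80/29) → P = -2360/29

The optimum lies where -3x_1 - 12x_2 = -66 and 5x_1 - 4x_2 = 55.
Solving simultaneously gives x_1 = 77/6, x_2 = 55/24.

x_1 = 77/6, x_2 = 55/24, minimum P = -187/2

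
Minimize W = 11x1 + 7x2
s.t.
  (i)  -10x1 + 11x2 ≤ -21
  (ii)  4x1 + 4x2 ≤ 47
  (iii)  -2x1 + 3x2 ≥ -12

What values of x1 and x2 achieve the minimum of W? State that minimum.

Vertices and W = 11x1 + 7x2:
  (601/84, 193/42) → W = 9313/84
  (-69/8, -39/4) → W = -1305/8
  (189/20, 23/10) → W = 2401/20

At the optimal vertex, -10x1 + 11x2 = -21 and -2x1 + 3x2 = -12.
Solving simultaneously gives x1 = -69/8, x2 = -39/4.

x1 = -69/8, x2 = -39/4, minimum W = -1305/8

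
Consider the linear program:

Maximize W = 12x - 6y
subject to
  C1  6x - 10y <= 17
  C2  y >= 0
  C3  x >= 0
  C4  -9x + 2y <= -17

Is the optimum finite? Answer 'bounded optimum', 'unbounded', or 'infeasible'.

From the feasible point (17/6, 0), moving in the direction (10, 6) keeps every constraint satisfied while W increases without bound.

unbounded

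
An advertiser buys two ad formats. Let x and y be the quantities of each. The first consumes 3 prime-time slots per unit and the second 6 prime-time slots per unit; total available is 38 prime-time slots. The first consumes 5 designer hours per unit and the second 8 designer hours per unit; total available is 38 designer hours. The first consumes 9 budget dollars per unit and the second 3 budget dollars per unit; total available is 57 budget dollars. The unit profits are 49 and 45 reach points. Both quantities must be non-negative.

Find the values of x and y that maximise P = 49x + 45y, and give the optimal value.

Feasible corners and P = 49x + 45y:
  (0, 0) → P = 0
  (0, 19/4) → P = 855/4
  (19/3, 0) → P = 931/3
  (6, 1) → P = 339

x = 6, y = 1, maximum P = 339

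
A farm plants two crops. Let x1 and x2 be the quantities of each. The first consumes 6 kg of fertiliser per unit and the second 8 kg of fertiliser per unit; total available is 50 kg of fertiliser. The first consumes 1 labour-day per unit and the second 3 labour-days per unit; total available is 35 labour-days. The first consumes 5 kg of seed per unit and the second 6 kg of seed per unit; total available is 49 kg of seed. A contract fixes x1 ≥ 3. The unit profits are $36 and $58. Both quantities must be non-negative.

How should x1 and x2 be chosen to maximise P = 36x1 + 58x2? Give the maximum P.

x1 = 3, x2 = 4, maximum P = 340

Vertices and P = 36x1 + 58x2:
  (25/3, 0) → P = 300
  (3, 0) → P = 108
  (3, 4) → P = 340

At the optimal vertex, 6x1 + 8x2 = 50 and x1 = 3.
Solving simultaneously gives x1 = 3, x2 = 4.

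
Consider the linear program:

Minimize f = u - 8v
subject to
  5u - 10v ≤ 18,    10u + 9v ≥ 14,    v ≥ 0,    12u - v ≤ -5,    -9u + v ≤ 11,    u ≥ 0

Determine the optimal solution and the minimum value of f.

Vertices and f = u - 8v:
  (2, 29) → f = -230
  (0, 5) → f = -40
  (0, 11) → f = -88

The optimum lies where 12u - v = -5 and -9u + v = 11.
Solving simultaneously gives u = 2, v = 29.

u = 2, v = 29, minimum f = -230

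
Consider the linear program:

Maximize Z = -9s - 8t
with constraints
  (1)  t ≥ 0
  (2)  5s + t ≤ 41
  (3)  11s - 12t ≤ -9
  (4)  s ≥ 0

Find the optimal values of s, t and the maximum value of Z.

s = 0, t = 3/4, maximum Z = -6

The optimum lies where 11s - 12t = -9 and s = 0.
Solving simultaneously gives s = 0, t = 3/4.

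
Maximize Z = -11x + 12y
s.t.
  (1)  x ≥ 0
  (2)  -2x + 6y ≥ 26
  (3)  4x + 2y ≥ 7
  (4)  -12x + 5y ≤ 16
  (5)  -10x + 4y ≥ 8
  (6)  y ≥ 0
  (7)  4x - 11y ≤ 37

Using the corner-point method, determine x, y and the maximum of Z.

x = 12, y = 32, maximum Z = 252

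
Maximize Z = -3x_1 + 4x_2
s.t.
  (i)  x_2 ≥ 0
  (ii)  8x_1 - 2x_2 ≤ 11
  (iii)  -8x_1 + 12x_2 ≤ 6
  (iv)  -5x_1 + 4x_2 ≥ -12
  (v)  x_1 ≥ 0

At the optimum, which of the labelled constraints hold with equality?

Vertices and Z = -3x_1 + 4x_2:
  (11/8, 0) → Z = -33/8
  (0, 0) → Z = 0
  (9/5, 17/10) → Z = 7/5
  (0, 1/2) → Z = 2

The maximum is at (0, 1/2). Substituting into each constraint, equality holds for (iii) and (v); the remaining constraints have slack.

(iii) and (v)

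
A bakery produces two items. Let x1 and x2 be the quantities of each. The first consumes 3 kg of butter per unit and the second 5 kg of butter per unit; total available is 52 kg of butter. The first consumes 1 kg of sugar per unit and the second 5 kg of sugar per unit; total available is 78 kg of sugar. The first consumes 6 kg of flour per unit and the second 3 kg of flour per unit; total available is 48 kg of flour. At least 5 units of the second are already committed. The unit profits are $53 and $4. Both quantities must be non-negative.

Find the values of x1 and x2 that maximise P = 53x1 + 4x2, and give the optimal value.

x1 = 11/2, x2 = 5, maximum P = 623/2

Feasible corners and P = 53x1 + 4x2:
  (0, 52/5) → P = 208/5
  (0, 5) → P = 20
  (4, 8) → P = 244
  (11/2, 5) → P = 623/2

The optimum lies where 6x1 + 3x2 = 48 and x2 = 5.
Solving simultaneously gives x1 = 11/2, x2 = 5.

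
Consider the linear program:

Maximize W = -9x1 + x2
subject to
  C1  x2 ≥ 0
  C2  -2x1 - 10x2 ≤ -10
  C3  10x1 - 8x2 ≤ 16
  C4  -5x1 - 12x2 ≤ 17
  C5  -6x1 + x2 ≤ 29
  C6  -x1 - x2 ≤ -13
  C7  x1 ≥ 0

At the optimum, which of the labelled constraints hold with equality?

Vertices and W = -9x1 + x2:
  (20/3, 19/3) → W = -161/3
  (0, 29) → W = 29
  (0, 13) → W = 13
The feasible region is unbounded (it extends along (4, 5), (1, 6)), but W strictly decreases along every unbounded feasible direction, so there is no improving ray and the maximum is attained at a vertex.

The maximum is at (0, 29). Substituting into each constraint, equality holds for C5 and C7; the remaining constraints have slack.

C5 and C7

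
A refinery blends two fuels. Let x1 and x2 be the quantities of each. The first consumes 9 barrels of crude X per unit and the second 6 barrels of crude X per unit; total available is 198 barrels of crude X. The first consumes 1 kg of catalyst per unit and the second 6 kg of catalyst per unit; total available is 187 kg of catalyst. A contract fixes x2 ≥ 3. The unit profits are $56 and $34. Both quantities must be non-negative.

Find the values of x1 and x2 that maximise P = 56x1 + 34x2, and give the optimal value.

x1 = 20, x2 = 3, maximum P = 1222

Feasible corners and P = 56x1 + 34x2:
  (0, 187/6) → P = 3179/3
  (0, 3) → P = 102
  (11/8, 495/16) → P = 9031/8
  (20, 3) → P = 1222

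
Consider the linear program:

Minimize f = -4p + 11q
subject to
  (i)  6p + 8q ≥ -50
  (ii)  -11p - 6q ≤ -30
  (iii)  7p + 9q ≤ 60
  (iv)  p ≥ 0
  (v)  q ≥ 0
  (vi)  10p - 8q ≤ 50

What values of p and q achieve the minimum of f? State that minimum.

p = 5, q = 0, minimum f = -20

Corner points and f = -4p + 11q:
  (0, 5) → f = 55
  (30/11, 0) → f = -120/11
  (0, 20/3) → f = 220/3
  (465/73, 125/73) → f = -485/73
  (5, 0) → f = -20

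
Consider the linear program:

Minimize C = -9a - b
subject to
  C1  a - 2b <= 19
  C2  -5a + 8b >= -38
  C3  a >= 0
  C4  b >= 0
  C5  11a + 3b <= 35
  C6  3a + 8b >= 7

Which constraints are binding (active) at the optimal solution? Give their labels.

C4 and C5

Feasible corners and C = -9a - b:
  (0, 35/3) → C = -35/3
  (0, 7/8) → C = -7/8
  (35/11, 0) → C = -315/11
  (7/3, 0) → C = -21

The minimum is at (35/11, 0). Substituting into each constraint, equality holds for C4 and C5; the remaining constraints have slack.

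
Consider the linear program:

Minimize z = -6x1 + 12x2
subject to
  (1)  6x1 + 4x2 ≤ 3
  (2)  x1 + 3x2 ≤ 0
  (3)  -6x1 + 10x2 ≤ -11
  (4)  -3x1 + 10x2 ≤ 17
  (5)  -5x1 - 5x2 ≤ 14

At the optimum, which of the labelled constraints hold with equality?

(1) and (5)

Feasible corners and z = -6x1 + 12x2:
  (37/42, -4/7) → z = -85/7
  (71/10, -99/10) → z = -807/5
  (-17/16, -139/80) → z = -579/40

The minimum is at (71/10, -99/10). Substituting into each constraint, equality holds for (1) and (5); the remaining constraints have slack.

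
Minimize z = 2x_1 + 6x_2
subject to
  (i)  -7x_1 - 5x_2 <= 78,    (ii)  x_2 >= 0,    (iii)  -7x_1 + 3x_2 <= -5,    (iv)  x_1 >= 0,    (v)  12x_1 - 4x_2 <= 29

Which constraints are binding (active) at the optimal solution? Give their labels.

(ii) and (iii)

Vertices and z = 2x_1 + 6x_2:
  (5/7, 0) → z = 10/7
  (29/12, 0) → z = 29/6
  (67/8, 143/8) → z = 124

The minimum is at (5/7, 0). Substituting into each constraint, equality holds for (ii) and (iii); the remaining constraints have slack.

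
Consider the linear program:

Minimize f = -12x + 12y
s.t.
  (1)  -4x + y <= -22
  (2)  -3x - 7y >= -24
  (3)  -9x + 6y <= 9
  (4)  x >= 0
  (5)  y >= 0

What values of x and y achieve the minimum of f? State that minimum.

Feasible corners and f = -12x + 12y:
  (178/31, 30/31) → f = -1776/31
  (11/2, 0) → f = -66
  (8, 0) → f = -96

x = 8, y = 0, minimum f = -96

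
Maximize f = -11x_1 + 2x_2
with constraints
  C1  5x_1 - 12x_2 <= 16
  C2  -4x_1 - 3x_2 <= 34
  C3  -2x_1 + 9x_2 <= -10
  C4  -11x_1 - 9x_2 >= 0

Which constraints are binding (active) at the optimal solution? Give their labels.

Corner points and f = -11x_1 + 2x_2:
  (-40/7, -26/7) → f = 388/7
  (48/59, -176/177) → f = -1936/177
  (-46/7, -18/7) → f = 470/7
  (10/13, -110/117) → f = -1210/117

The maximum is at (-46/7, -18/7). Substituting into each constraint, equality holds for C2 and C3; the remaining constraints have slack.

C2 and C3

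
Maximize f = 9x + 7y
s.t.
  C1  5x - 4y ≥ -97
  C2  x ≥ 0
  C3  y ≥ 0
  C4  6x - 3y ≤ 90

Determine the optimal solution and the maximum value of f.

x = 217/3, y = 344/3, maximum f = 4361/3

Extreme points and f = 9x + 7y:
  (0, 97/4) → f = 679/4
  (217/3, 344/3) → f = 4361/3
  (0, 0) → f = 0
  (15, 0) → f = 135

The optimum lies where 5x - 4y = -97 and 6x - 3y = 90.
Solving simultaneously gives x = 217/3, y = 344/3.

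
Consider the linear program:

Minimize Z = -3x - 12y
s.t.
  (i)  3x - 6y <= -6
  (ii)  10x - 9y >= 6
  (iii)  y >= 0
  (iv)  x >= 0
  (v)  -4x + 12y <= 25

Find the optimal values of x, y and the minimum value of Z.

x = 13/2, y = 17/4, minimum Z = -141/2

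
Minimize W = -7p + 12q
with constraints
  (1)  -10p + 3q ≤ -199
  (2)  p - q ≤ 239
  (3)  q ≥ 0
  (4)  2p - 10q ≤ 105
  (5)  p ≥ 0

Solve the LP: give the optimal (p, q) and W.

p = 2285/8, q = 373/8, minimum W = -11519/8

Feasible corners and W = -7p + 12q:
  (199/10, 0) → W = -1393/10
  (2285/8, 373/8) → W = -11519/8
  (105/2, 0) → W = -735/2
The feasible region is unbounded (it extends along (1, 1), (3, 10)), but W strictly increases along every unbounded feasible direction, so there is no improving ray and the minimum is attained at a vertex.

The optimum lies where p - q = 239 and 2p - 10q = 105.
Solving simultaneously gives p = 2285/8, q = 373/8.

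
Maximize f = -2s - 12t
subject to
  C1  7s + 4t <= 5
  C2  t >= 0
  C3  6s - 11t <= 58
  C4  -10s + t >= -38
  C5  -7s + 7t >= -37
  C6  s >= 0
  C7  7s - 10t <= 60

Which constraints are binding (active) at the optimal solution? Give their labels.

C2 and C6

Extreme points and f = -2s - 12t:
  (5/7, 0) → f = -10/7
  (0, 5/4) → f = -15
  (0, 0) → f = 0

The maximum is at (0, 0). Substituting into each constraint, equality holds for C2 and C6; the remaining constraints have slack.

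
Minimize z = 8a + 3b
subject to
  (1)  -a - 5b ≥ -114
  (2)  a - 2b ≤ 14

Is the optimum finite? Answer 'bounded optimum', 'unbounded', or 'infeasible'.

From the feasible point (298/7, 100/7), moving in the direction (-5, 1) keeps every constraint satisfied while z decreases without bound.

unbounded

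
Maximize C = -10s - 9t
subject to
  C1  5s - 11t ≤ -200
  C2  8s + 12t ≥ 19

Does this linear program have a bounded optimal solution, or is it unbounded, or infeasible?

From the feasible point (-2191/148, 1695/148), moving in the direction (-12, 8) keeps every constraint satisfied while C increases without bound.

unbounded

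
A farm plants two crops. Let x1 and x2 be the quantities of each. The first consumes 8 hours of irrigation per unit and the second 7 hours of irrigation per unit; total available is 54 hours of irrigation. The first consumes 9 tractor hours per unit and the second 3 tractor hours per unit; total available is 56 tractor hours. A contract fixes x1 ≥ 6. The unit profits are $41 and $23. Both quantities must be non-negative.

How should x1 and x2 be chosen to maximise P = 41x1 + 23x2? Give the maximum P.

x1 = 6, x2 = 2/3, maximum P = 784/3

Vertices and P = 41x1 + 23x2:
  (56/9, 0) → P = 2296/9
  (6, 0) → P = 246
  (6, 2/3) → P = 784/3

The optimum lies where 9x1 + 3x2 = 56 and x1 = 6.
Solving simultaneously gives x1 = 6, x2 = 2/3.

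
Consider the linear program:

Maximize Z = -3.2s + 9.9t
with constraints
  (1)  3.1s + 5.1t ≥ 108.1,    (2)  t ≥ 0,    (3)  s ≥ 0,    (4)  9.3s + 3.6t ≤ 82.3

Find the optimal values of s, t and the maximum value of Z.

Vertices and Z = -3.2s + 9.9t:
  (0, 1081/51) → Z = 35673/170
  (1019/1209, 2420/117) → Z = 1221526/6045
  (0, 823/36) → Z = 9053/40

s = 0, t = 823/36, maximum Z = 9053/40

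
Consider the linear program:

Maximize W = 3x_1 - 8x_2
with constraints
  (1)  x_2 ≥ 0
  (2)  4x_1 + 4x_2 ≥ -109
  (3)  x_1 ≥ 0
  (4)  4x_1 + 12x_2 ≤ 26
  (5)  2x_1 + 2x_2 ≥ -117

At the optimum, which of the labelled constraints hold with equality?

(1) and (4)

Vertices and W = 3x_1 - 8x_2:
  (0, 0) → W = 0
  (13/2, 0) → W = 39/2
  (0, 13/6) → W = -52/3

The maximum is at (13/2, 0). Substituting into each constraint, equality holds for (1) and (4); the remaining constraints have slack.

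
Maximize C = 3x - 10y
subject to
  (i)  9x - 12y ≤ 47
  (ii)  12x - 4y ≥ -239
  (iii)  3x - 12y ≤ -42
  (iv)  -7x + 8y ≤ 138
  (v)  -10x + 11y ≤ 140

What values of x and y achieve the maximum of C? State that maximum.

x = 89/6, y = 173/24, maximum C = -331/12

Extreme points and C = 3x - 10y:
  (89/6, 173/24) → C = -331/12
  (-14, 0) → C = -42
  (398/3, 400/3) → C = -2806/3
The feasible region is unbounded (it extends along (8, 7), (4, 3)), but C strictly decreases along every unbounded feasible direction, so there is no improving ray and the maximum is attained at a vertex.

The optimum lies where 9x - 12y = 47 and 3x - 12y = -42.
Solving simultaneously gives x = 89/6, y = 173/24.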